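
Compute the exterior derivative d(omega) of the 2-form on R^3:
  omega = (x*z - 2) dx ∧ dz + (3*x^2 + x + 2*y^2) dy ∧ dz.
d(omega) = (6*x + 1) dx ∧ dy ∧ dz

For a 2-form omega = sum_{i<j} g_{ij} dx_i ∧ dx_j, the exterior derivative is
  d(omega) = sum_{i<j} d(g_{ij}) ∧ dx_i ∧ dx_j = sum_{i<j, k} (∂g_{ij}/∂x_k) dx_k ∧ dx_i ∧ dx_j.
Expand each term, using dx_k ∧ dx_i ∧ dx_j = sgn(permutation) dx_{(a)} ∧ dx_{(b)} ∧ dx_{(c)} with (a < b < c) sorted:
  d(3*x^2 + x + 2*y^2) includes (∂/∂x)(3*x^2 + x + 2*y^2) dx = (6*x + 1) dx, which multiplied by dy ∧ dz gives (6*x + 1) dx ∧ dy ∧ dz
Collecting like 3-forms: d(omega) = (6*x + 1) dx ∧ dy ∧ dz.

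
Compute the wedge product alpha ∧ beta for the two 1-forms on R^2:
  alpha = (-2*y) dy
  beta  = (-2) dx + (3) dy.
alpha ∧ beta = (-4*y) dx ∧ dy

Distribute the wedge, using dx_i ∧ dx_j = -dx_j ∧ dx_i and dx_i ∧ dx_i = 0. For each pair (i, j) with i < j, the coefficient of dx_i ∧ dx_j in alpha ∧ beta is (alpha_i * beta_j - alpha_j * beta_i). Collecting: alpha ∧ beta = (-4*y) dx ∧ dy.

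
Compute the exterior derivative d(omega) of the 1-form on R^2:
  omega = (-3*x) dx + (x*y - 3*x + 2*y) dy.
d(omega) = (y - 3) dx ∧ dy

For a 1-form omega = sum_i f_i dx_i, the exterior derivative is
  d(omega) = sum_{i < j} (∂f_j/∂x_i - ∂f_i/∂x_j) dx_i ∧ dx_j.
  coefficient of dx ∧ dy: ∂f_2/∂x - ∂f_1/∂y = ∂(x*y - 3*x + 2*y)/∂x - ∂(-3*x)/∂y = y - 3
Assembling: d(omega) = (y - 3) dx ∧ dy.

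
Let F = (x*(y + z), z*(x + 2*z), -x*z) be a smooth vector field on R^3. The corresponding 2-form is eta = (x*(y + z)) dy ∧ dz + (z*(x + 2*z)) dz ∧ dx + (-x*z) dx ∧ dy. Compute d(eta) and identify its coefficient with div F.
d(eta) = (-x + y + z) dx ∧ dy ∧ dz; div F = -x + y + z

For a 2-form in R^3 of the form above, applying d gives a 3-form with coefficient ∂P/∂x + ∂Q/∂y + ∂R/∂z:
  ∂P/∂x = y + z
  ∂Q/∂y = 0
  ∂R/∂z = -x
Sum = -x + y + z, which is exactly div F.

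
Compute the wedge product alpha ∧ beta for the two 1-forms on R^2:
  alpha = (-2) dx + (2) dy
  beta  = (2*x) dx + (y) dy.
alpha ∧ beta = (-4*x - 2*y) dx ∧ dy

Distribute the wedge, using dx_i ∧ dx_j = -dx_j ∧ dx_i and dx_i ∧ dx_i = 0. For each pair (i, j) with i < j, the coefficient of dx_i ∧ dx_j in alpha ∧ beta is (alpha_i * beta_j - alpha_j * beta_i). Collecting: alpha ∧ beta = (-4*x - 2*y) dx ∧ dy.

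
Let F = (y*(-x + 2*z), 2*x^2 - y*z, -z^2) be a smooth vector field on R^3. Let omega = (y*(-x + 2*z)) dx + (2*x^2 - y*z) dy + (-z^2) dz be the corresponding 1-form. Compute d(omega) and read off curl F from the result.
d(omega) = (y) dy ∧ dz + (2*y) dz ∧ dx + (5*x - 2*z) dx ∧ dy; curl F = (y, 2*y, 5*x - 2*z)

d omega = sum_{i<j} (∂f_j/∂x_i - ∂f_i/∂x_j) dx_i ∧ dx_j. Under the identification (dy ∧ dz, dz ∧ dx, dx ∧ dy) ↔ (e_x, e_y, e_z), the coefficients are exactly the components of curl F. Compute:
  ∂R/∂y - ∂Q/∂z = (0) - (-y) = y
  ∂P/∂z - ∂R/∂x = (2*y) - (0) = 2*y
  ∂Q/∂x - ∂P/∂y = (4*x) - (-x + 2*z) = 5*x - 2*z.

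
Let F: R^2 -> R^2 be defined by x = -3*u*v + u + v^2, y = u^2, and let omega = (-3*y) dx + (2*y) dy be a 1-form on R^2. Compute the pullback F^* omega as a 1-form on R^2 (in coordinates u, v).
F^* omega = (u^2*(4*u + 9*v - 3)) du + (u^2*(9*u - 6*v)) dv

Using F^*(f dg) = (f ∘ F) d(g ∘ F), substitute each coordinate x_i by F_i(u, v) in f_i, and replace dx_i by d F_i = (∂F_i/∂u) du + (∂F_i/∂v) dv.
  For the x component: f_1(F) = -3*u^2; d F_1 = (1 - 3*v) du + (-3*u + 2*v) dv
  For the y component: f_2(F) = 2*u^2; d F_2 = (2*u) du + (0) dv
Combining and collecting du, dv coefficients:
  coeff of du: u^2*(4*u + 9*v - 3)
  coeff of dv: u^2*(9*u - 6*v)
F^* omega = (u^2*(4*u + 9*v - 3)) du + (u^2*(9*u - 6*v)) dv.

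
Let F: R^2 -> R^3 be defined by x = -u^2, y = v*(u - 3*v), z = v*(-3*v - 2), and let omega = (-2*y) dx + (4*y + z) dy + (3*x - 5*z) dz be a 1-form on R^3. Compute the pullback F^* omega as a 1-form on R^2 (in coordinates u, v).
F^* omega = (v*(4*u^2 - 8*u*v - 15*v^2 - 2*v)) du + (22*u^2*v + 6*u^2 - 39*u*v^2 - 2*u*v - 78*v^2 - 20*v) dv

Using F^*(f dg) = (f ∘ F) d(g ∘ F), substitute each coordinate x_i by F_i(u, v) in f_i, and replace dx_i by d F_i = (∂F_i/∂u) du + (∂F_i/∂v) dv.
  For the x component: f_1(F) = 2*v*(-u + 3*v); d F_1 = (-2*u) du + (0) dv
  For the y component: f_2(F) = v*(4*u - 15*v - 2); d F_2 = (v) du + (u - 6*v) dv
  For the z component: f_3(F) = -3*u^2 + 15*v^2 + 10*v; d F_3 = (0) du + (-6*v - 2) dv
Combining and collecting du, dv coefficients:
  coeff of du: v*(4*u^2 - 8*u*v - 15*v^2 - 2*v)
  coeff of dv: 22*u^2*v + 6*u^2 - 39*u*v^2 - 2*u*v - 78*v^2 - 20*v
F^* omega = (v*(4*u^2 - 8*u*v - 15*v^2 - 2*v)) du + (22*u^2*v + 6*u^2 - 39*u*v^2 - 2*u*v - 78*v^2 - 20*v) dv.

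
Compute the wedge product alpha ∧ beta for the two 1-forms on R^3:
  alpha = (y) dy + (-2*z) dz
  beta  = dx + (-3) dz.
alpha ∧ beta = (-y) dx ∧ dy + (-3*y) dy ∧ dz + (2*z) dx ∧ dz

Distribute the wedge, using dx_i ∧ dx_j = -dx_j ∧ dx_i and dx_i ∧ dx_i = 0. For each pair (i, j) with i < j, the coefficient of dx_i ∧ dx_j in alpha ∧ beta is (alpha_i * beta_j - alpha_j * beta_i). Collecting: alpha ∧ beta = (-y) dx ∧ dy + (-3*y) dy ∧ dz + (2*z) dx ∧ dz.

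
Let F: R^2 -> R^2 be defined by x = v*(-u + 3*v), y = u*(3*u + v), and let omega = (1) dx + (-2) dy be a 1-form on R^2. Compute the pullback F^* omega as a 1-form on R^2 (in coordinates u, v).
F^* omega = (-12*u - 3*v) du + (-3*u + 6*v) dv

Using F^*(f dg) = (f ∘ F) d(g ∘ F), substitute each coordinate x_i by F_i(u, v) in f_i, and replace dx_i by d F_i = (∂F_i/∂u) du + (∂F_i/∂v) dv.
  For the x component: f_1(F) = 1; d F_1 = (-v) du + (-u + 6*v) dv
  For the y component: f_2(F) = -2; d F_2 = (6*u + v) du + (u) dv
Combining and collecting du, dv coefficients:
  coeff of du: -12*u - 3*v
  coeff of dv: -3*u + 6*v
F^* omega = (-12*u - 3*v) du + (-3*u + 6*v) dv.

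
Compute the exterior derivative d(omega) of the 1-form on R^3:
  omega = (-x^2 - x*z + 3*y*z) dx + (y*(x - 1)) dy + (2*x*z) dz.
d(omega) = (y - 3*z) dx ∧ dy + (x - 3*y + 2*z) dx ∧ dz

For a 1-form omega = sum_i f_i dx_i, the exterior derivative is
  d(omega) = sum_{i < j} (∂f_j/∂x_i - ∂f_i/∂x_j) dx_i ∧ dx_j.
  coefficient of dx ∧ dy: ∂f_2/∂x - ∂f_1/∂y = ∂(y*(x - 1))/∂x - ∂(-x^2 - x*z + 3*y*z)/∂y = y - 3*z
  coefficient of dx ∧ dz: ∂f_3/∂x - ∂f_1/∂z = ∂(2*x*z)/∂x - ∂(-x^2 - x*z + 3*y*z)/∂z = x - 3*y + 2*z
Assembling: d(omega) = (y - 3*z) dx ∧ dy + (x - 3*y + 2*z) dx ∧ dz.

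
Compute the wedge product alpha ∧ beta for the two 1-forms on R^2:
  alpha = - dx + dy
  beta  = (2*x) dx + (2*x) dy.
alpha ∧ beta = (-4*x) dx ∧ dy

Distribute the wedge, using dx_i ∧ dx_j = -dx_j ∧ dx_i and dx_i ∧ dx_i = 0. For each pair (i, j) with i < j, the coefficient of dx_i ∧ dx_j in alpha ∧ beta is (alpha_i * beta_j - alpha_j * beta_i). Collecting: alpha ∧ beta = (-4*x) dx ∧ dy.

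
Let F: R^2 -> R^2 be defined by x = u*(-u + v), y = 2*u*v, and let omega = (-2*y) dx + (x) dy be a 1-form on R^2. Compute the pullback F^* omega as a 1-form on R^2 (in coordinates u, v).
F^* omega = (2*u*v*(3*u - v)) du + (2*u^2*(-u - v)) dv

Using F^*(f dg) = (f ∘ F) d(g ∘ F), substitute each coordinate x_i by F_i(u, v) in f_i, and replace dx_i by d F_i = (∂F_i/∂u) du + (∂F_i/∂v) dv.
  For the x component: f_1(F) = -4*u*v; d F_1 = (-2*u + v) du + (u) dv
  For the y component: f_2(F) = u*(-u + v); d F_2 = (2*v) du + (2*u) dv
Combining and collecting du, dv coefficients:
  coeff of du: 2*u*v*(3*u - v)
  coeff of dv: 2*u^2*(-u - v)
F^* omega = (2*u*v*(3*u - v)) du + (2*u^2*(-u - v)) dv.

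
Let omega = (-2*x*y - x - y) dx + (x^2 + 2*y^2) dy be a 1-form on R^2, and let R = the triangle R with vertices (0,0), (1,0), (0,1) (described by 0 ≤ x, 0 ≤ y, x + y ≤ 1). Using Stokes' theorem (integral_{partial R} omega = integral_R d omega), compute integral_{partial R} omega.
integral_(partial R) omega = 7/6

Stokes: integral_partial_R omega = integral_R d omega with d omega = (∂Q/∂x - ∂P/∂y) dx ∧ dy.
  ∂Q/∂x = 2*x
  ∂P/∂y = -2*x - 1
  integrand = ∂Q/∂x - ∂P/∂y = 4*x + 1.
Integrating over R: integral_0^1 integral_0^{1-x} (4*x + 1) dy dx = 7/6.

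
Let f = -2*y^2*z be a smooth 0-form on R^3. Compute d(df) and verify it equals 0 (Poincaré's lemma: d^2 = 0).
d(df) = 0

Step 1: df = sum_i (∂f/∂x_i) dx_i = (0) dx + (-4*y*z) dy + (-2*y^2) dz.
Step 2: Apply d again. Using the 1-form formula, the coefficient of dx ∧ dy in d(df) is ∂^2 f/∂x ∂y - ∂^2 f/∂y ∂x = (0) - (0) = 0 (equality of mixed partials for smooth f).
Similarly for dx ∧ dz and dy ∧ dz — all coefficients vanish. So d(df) = 0.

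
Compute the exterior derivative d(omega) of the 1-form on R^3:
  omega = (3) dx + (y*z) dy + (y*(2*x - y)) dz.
d(omega) = (2*y) dx ∧ dz + (2*x - 3*y) dy ∧ dz

For a 1-form omega = sum_i f_i dx_i, the exterior derivative is
  d(omega) = sum_{i < j} (∂f_j/∂x_i - ∂f_i/∂x_j) dx_i ∧ dx_j.
  coefficient of dx ∧ dz: ∂f_3/∂x - ∂f_1/∂z = ∂(y*(2*x - y))/∂x - ∂(3)/∂z = 2*y
  coefficient of dy ∧ dz: ∂f_3/∂y - ∂f_2/∂z = ∂(y*(2*x - y))/∂y - ∂(y*z)/∂z = 2*x - 3*y
Assembling: d(omega) = (2*y) dx ∧ dz + (2*x - 3*y) dy ∧ dz.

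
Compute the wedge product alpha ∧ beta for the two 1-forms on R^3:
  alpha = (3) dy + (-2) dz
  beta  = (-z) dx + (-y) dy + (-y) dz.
alpha ∧ beta = (3*z) dx ∧ dy + (-5*y) dy ∧ dz + (-2*z) dx ∧ dz

Distribute the wedge, using dx_i ∧ dx_j = -dx_j ∧ dx_i and dx_i ∧ dx_i = 0. For each pair (i, j) with i < j, the coefficient of dx_i ∧ dx_j in alpha ∧ beta is (alpha_i * beta_j - alpha_j * beta_i). Collecting: alpha ∧ beta = (3*z) dx ∧ dy + (-5*y) dy ∧ dz + (-2*z) dx ∧ dz.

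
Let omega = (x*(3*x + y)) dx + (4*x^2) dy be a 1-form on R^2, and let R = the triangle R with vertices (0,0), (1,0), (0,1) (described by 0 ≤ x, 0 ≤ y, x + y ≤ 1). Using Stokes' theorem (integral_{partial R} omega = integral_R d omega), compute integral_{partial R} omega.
integral_(partial R) omega = 7/6

Stokes: integral_partial_R omega = integral_R d omega with d omega = (∂Q/∂x - ∂P/∂y) dx ∧ dy.
  ∂Q/∂x = 8*x
  ∂P/∂y = x
  integrand = ∂Q/∂x - ∂P/∂y = 7*x.
Integrating over R: integral_0^1 integral_0^{1-x} (7*x) dy dx = 7/6.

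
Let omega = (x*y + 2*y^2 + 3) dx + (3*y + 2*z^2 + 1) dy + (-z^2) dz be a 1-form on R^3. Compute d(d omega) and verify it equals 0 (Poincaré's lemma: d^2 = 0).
d(d omega) = 0

Step 1: d omega = sum_{i<j} (∂f_j/∂x_i - ∂f_i/∂x_j) dx_i ∧ dx_j:
  coeff of dx ∧ dy: -x - 4*y
  coeff of dx ∧ dz: 0
  coeff of dy ∧ dz: -4*z
Step 2: Apply d again to each 2-form coefficient. The only possible 3-form in R^3 is dx ∧ dy ∧ dz, with coefficient
  ∂(coeff of dy∧dz)/∂x - ∂(coeff of dx∧dz)/∂y + ∂(coeff of dx∧dy)/∂z
  = ∂/∂x (-4*z) - ∂/∂y (0) + ∂/∂z (-x - 4*y).
Each of these terms simplifies to sums of mixed partials that cancel in pairs. The result is 0 (by equality of mixed partials for smooth functions — Schwarz / Clairaut).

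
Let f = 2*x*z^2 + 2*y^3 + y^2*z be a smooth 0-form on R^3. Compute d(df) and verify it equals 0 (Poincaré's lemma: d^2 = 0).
d(df) = 0

Step 1: df = sum_i (∂f/∂x_i) dx_i = (2*z^2) dx + (2*y*(3*y + z)) dy + (4*x*z + y^2) dz.
Step 2: Apply d again. Using the 1-form formula, the coefficient of dx ∧ dy in d(df) is ∂^2 f/∂x ∂y - ∂^2 f/∂y ∂x = (0) - (0) = 0 (equality of mixed partials for smooth f).
Similarly for dx ∧ dz and dy ∧ dz — all coefficients vanish. So d(df) = 0.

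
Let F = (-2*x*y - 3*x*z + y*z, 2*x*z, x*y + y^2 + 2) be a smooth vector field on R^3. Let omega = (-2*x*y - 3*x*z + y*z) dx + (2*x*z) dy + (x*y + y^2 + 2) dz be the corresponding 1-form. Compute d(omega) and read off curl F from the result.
d(omega) = (-x + 2*y) dy ∧ dz + (-3*x) dz ∧ dx + (2*x + z) dx ∧ dy; curl F = (-x + 2*y, -3*x, 2*x + z)

d omega = sum_{i<j} (∂f_j/∂x_i - ∂f_i/∂x_j) dx_i ∧ dx_j. Under the identification (dy ∧ dz, dz ∧ dx, dx ∧ dy) ↔ (e_x, e_y, e_z), the coefficients are exactly the components of curl F. Compute:
  ∂R/∂y - ∂Q/∂z = (x + 2*y) - (2*x) = -x + 2*y
  ∂P/∂z - ∂R/∂x = (-3*x + y) - (y) = -3*x
  ∂Q/∂x - ∂P/∂y = (2*z) - (-2*x + z) = 2*x + z.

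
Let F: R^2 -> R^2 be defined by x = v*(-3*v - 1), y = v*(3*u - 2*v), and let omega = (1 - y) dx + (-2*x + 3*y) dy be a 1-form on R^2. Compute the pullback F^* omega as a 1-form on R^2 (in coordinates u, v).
F^* omega = (v^2*(27*u + 6)) du + (27*u^2*v - 18*u*v^2 + 9*u*v - 12*v^3 - 10*v^2 - 6*v - 1) dv

Using F^*(f dg) = (f ∘ F) d(g ∘ F), substitute each coordinate x_i by F_i(u, v) in f_i, and replace dx_i by d F_i = (∂F_i/∂u) du + (∂F_i/∂v) dv.
  For the x component: f_1(F) = -3*u*v + 2*v^2 + 1; d F_1 = (0) du + (-6*v - 1) dv
  For the y component: f_2(F) = v*(9*u + 2); d F_2 = (3*v) du + (3*u - 4*v) dv
Combining and collecting du, dv coefficients:
  coeff of du: v^2*(27*u + 6)
  coeff of dv: 27*u^2*v - 18*u*v^2 + 9*u*v - 12*v^3 - 10*v^2 - 6*v - 1
F^* omega = (v^2*(27*u + 6)) du + (27*u^2*v - 18*u*v^2 + 9*u*v - 12*v^3 - 10*v^2 - 6*v - 1) dv.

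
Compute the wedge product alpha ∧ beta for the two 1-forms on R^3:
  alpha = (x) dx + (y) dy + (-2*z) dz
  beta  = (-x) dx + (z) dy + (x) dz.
alpha ∧ beta = (x*(y + z)) dx ∧ dy + (x*(x - 2*z)) dx ∧ dz + (x*y + 2*z^2) dy ∧ dz

Distribute the wedge, using dx_i ∧ dx_j = -dx_j ∧ dx_i and dx_i ∧ dx_i = 0. For each pair (i, j) with i < j, the coefficient of dx_i ∧ dx_j in alpha ∧ beta is (alpha_i * beta_j - alpha_j * beta_i). Collecting: alpha ∧ beta = (x*(y + z)) dx ∧ dy + (x*(x - 2*z)) dx ∧ dz + (x*y + 2*z^2) dy ∧ dz.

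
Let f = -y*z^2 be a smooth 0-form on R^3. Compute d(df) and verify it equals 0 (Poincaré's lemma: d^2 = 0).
d(df) = 0

Step 1: df = sum_i (∂f/∂x_i) dx_i = (0) dx + (-z^2) dy + (-2*y*z) dz.
Step 2: Apply d again. Using the 1-form formula, the coefficient of dx ∧ dy in d(df) is ∂^2 f/∂x ∂y - ∂^2 f/∂y ∂x = (0) - (0) = 0 (equality of mixed partials for smooth f).
Similarly for dx ∧ dz and dy ∧ dz — all coefficients vanish. So d(df) = 0.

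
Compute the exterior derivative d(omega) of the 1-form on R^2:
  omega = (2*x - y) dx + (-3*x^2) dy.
d(omega) = (1 - 6*x) dx ∧ dy

For a 1-form omega = sum_i f_i dx_i, the exterior derivative is
  d(omega) = sum_{i < j} (∂f_j/∂x_i - ∂f_i/∂x_j) dx_i ∧ dx_j.
  coefficient of dx ∧ dy: ∂f_2/∂x - ∂f_1/∂y = ∂(-3*x^2)/∂x - ∂(2*x - y)/∂y = 1 - 6*x
Assembling: d(omega) = (1 - 6*x) dx ∧ dy.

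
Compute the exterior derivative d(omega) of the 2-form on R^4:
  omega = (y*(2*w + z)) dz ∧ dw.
d(omega) = (2*w + z) dy ∧ dz ∧ dw

For a 2-form omega = sum_{i<j} g_{ij} dx_i ∧ dx_j, the exterior derivative is
  d(omega) = sum_{i<j} d(g_{ij}) ∧ dx_i ∧ dx_j = sum_{i<j, k} (∂g_{ij}/∂x_k) dx_k ∧ dx_i ∧ dx_j.
Expand each term, using dx_k ∧ dx_i ∧ dx_j = sgn(permutation) dx_{(a)} ∧ dx_{(b)} ∧ dx_{(c)} with (a < b < c) sorted:
  d(y*(2*w + z)) includes (∂/∂y)(y*(2*w + z)) dy = (2*w + z) dy, which multiplied by dz ∧ dw gives (2*w + z) dy ∧ dz ∧ dw
Collecting like 3-forms: d(omega) = (2*w + z) dy ∧ dz ∧ dw.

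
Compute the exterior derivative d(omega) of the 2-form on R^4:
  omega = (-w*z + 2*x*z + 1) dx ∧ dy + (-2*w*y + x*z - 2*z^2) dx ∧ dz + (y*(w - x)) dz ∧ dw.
d(omega) = (w + 2*x) dx ∧ dy ∧ dz + (-z) dx ∧ dy ∧ dw + (-3*y) dx ∧ dz ∧ dw + (w - x) dy ∧ dz ∧ dw

For a 2-form omega = sum_{i<j} g_{ij} dx_i ∧ dx_j, the exterior derivative is
  d(omega) = sum_{i<j} d(g_{ij}) ∧ dx_i ∧ dx_j = sum_{i<j, k} (∂g_{ij}/∂x_k) dx_k ∧ dx_i ∧ dx_j.
Expand each term, using dx_k ∧ dx_i ∧ dx_j = sgn(permutation) dx_{(a)} ∧ dx_{(b)} ∧ dx_{(c)} with (a < b < c) sorted:
  d(-w*z + 2*x*z + 1) includes (∂/∂z)(-w*z + 2*x*z + 1) dz = (-w + 2*x) dz, which multiplied by dx ∧ dy gives (-w + 2*x) dx ∧ dy ∧ dz
  d(-w*z + 2*x*z + 1) includes (∂/∂w)(-w*z + 2*x*z + 1) dw = (-z) dw, which multiplied by dx ∧ dy gives (-z) dx ∧ dy ∧ dw
  d(-2*w*y + x*z - 2*z^2) includes (∂/∂y)(-2*w*y + x*z - 2*z^2) dy = (-2*w) dy, which multiplied by dx ∧ dz gives (2*w) dx ∧ dy ∧ dz
  d(-2*w*y + x*z - 2*z^2) includes (∂/∂w)(-2*w*y + x*z - 2*z^2) dw = (-2*y) dw, which multiplied by dx ∧ dz gives (-2*y) dx ∧ dz ∧ dw
  d(y*(w - x)) includes (∂/∂x)(y*(w - x)) dx = (-y) dx, which multiplied by dz ∧ dw gives (-y) dx ∧ dz ∧ dw
  d(y*(w - x)) includes (∂/∂y)(y*(w - x)) dy = (w - x) dy, which multiplied by dz ∧ dw gives (w - x) dy ∧ dz ∧ dw
Collecting like 3-forms: d(omega) = (w + 2*x) dx ∧ dy ∧ dz + (-z) dx ∧ dy ∧ dw + (-3*y) dx ∧ dz ∧ dw + (w - x) dy ∧ dz ∧ dw.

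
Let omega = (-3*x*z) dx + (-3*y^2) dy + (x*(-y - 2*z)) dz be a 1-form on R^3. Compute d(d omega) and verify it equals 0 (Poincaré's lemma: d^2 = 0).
d(d omega) = 0

Step 1: d omega = sum_{i<j} (∂f_j/∂x_i - ∂f_i/∂x_j) dx_i ∧ dx_j:
  coeff of dx ∧ dy: 0
  coeff of dx ∧ dz: 3*x - y - 2*z
  coeff of dy ∧ dz: -x
Step 2: Apply d again to each 2-form coefficient. The only possible 3-form in R^3 is dx ∧ dy ∧ dz, with coefficient
  ∂(coeff of dy∧dz)/∂x - ∂(coeff of dx∧dz)/∂y + ∂(coeff of dx∧dy)/∂z
  = ∂/∂x (-x) - ∂/∂y (3*x - y - 2*z) + ∂/∂z (0).
Each of these terms simplifies to sums of mixed partials that cancel in pairs. The result is 0 (by equality of mixed partials for smooth functions — Schwarz / Clairaut).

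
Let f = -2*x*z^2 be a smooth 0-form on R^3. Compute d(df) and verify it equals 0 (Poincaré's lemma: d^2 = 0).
d(df) = 0

Step 1: df = sum_i (∂f/∂x_i) dx_i = (-2*z^2) dx + (0) dy + (-4*x*z) dz.
Step 2: Apply d again. Using the 1-form formula, the coefficient of dx ∧ dy in d(df) is ∂^2 f/∂x ∂y - ∂^2 f/∂y ∂x = (0) - (0) = 0 (equality of mixed partials for smooth f).
Similarly for dx ∧ dz and dy ∧ dz — all coefficients vanish. So d(df) = 0.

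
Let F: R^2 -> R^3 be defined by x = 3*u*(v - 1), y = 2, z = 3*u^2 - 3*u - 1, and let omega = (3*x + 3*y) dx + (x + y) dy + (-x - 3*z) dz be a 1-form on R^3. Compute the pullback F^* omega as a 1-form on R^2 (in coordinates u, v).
F^* omega = (-54*u^3 - 18*u^2*v + 99*u^2 + 27*u*v^2 - 45*u*v + 9*u + 18*v - 27) du + (9*u*(3*u*v - 3*u + 2)) dv

Using F^*(f dg) = (f ∘ F) d(g ∘ F), substitute each coordinate x_i by F_i(u, v) in f_i, and replace dx_i by d F_i = (∂F_i/∂u) du + (∂F_i/∂v) dv.
  For the x component: f_1(F) = 9*u*v - 9*u + 6; d F_1 = (3*v - 3) du + (3*u) dv
  For the y component: f_2(F) = 3*u*v - 3*u + 2; d F_2 = (0) du + (0) dv
  For the z component: f_3(F) = -9*u^2 - 3*u*v + 12*u + 3; d F_3 = (6*u - 3) du + (0) dv
Combining and collecting du, dv coefficients:
  coeff of du: -54*u^3 - 18*u^2*v + 99*u^2 + 27*u*v^2 - 45*u*v + 9*u + 18*v - 27
  coeff of dv: 9*u*(3*u*v - 3*u + 2)
F^* omega = (-54*u^3 - 18*u^2*v + 99*u^2 + 27*u*v^2 - 45*u*v + 9*u + 18*v - 27) du + (9*u*(3*u*v - 3*u + 2)) dv.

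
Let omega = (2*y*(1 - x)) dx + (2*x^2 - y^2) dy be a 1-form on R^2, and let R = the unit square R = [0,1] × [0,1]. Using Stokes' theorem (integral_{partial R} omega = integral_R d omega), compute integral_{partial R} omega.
integral_(partial R) omega = 1

Stokes: integral_partial_R omega = integral_R d omega with d omega = (∂Q/∂x - ∂P/∂y) dx ∧ dy.
  ∂Q/∂x = 4*x
  ∂P/∂y = 2 - 2*x
  integrand = ∂Q/∂x - ∂P/∂y = 6*x - 2.
Integrating over R: integral_0^1 integral_0^1 (6*x - 2) dx dy = 1.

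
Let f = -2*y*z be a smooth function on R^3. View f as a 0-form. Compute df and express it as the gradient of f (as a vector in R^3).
df = (0) dx + (-2*z) dy + (-2*y) dz; grad f = (0, -2*z, -2*y)

For a 0-form f, d f = (∂f/∂x) dx + (∂f/∂y) dy + (∂f/∂z) dz. The components of the vector representation are exactly the entries of grad f in Cartesian coordinates:
  ∂f/∂x = 0
  ∂f/∂y = -2*z
  ∂f/∂z = -2*y.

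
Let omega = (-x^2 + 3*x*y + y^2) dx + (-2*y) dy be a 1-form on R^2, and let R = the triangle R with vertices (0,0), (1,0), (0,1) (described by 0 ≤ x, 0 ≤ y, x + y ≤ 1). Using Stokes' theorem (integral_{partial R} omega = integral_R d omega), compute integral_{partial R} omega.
integral_(partial R) omega = -5/6

Stokes: integral_partial_R omega = integral_R d omega with d omega = (∂Q/∂x - ∂P/∂y) dx ∧ dy.
  ∂Q/∂x = 0
  ∂P/∂y = 3*x + 2*y
  integrand = ∂Q/∂x - ∂P/∂y = -3*x - 2*y.
Integrating over R: integral_0^1 integral_0^{1-x} (-3*x - 2*y) dy dx = -5/6.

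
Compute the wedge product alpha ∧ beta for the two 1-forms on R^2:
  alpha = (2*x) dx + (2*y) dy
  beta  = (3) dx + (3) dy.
alpha ∧ beta = (6*x - 6*y) dx ∧ dy

Distribute the wedge, using dx_i ∧ dx_j = -dx_j ∧ dx_i and dx_i ∧ dx_i = 0. For each pair (i, j) with i < j, the coefficient of dx_i ∧ dx_j in alpha ∧ beta is (alpha_i * beta_j - alpha_j * beta_i). Collecting: alpha ∧ beta = (6*x - 6*y) dx ∧ dy.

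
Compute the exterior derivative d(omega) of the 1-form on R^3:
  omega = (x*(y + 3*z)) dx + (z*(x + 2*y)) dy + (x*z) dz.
d(omega) = (-x + z) dx ∧ dy + (-3*x + z) dx ∧ dz + (-x - 2*y) dy ∧ dz

For a 1-form omega = sum_i f_i dx_i, the exterior derivative is
  d(omega) = sum_{i < j} (∂f_j/∂x_i - ∂f_i/∂x_j) dx_i ∧ dx_j.
  coefficient of dx ∧ dy: ∂f_2/∂x - ∂f_1/∂y = ∂(z*(x + 2*y))/∂x - ∂(x*(y + 3*z))/∂y = -x + z
  coefficient of dx ∧ dz: ∂f_3/∂x - ∂f_1/∂z = ∂(x*z)/∂x - ∂(x*(y + 3*z))/∂z = -3*x + z
  coefficient of dy ∧ dz: ∂f_3/∂y - ∂f_2/∂z = ∂(x*z)/∂y - ∂(z*(x + 2*y))/∂z = -x - 2*y
Assembling: d(omega) = (-x + z) dx ∧ dy + (-3*x + z) dx ∧ dz + (-x - 2*y) dy ∧ dz.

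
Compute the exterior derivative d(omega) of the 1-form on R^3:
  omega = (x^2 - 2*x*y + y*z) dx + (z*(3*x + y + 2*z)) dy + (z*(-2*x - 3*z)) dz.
d(omega) = (2*x + 2*z) dx ∧ dy + (-y - 2*z) dx ∧ dz + (-3*x - y - 4*z) dy ∧ dz

For a 1-form omega = sum_i f_i dx_i, the exterior derivative is
  d(omega) = sum_{i < j} (∂f_j/∂x_i - ∂f_i/∂x_j) dx_i ∧ dx_j.
  coefficient of dx ∧ dy: ∂f_2/∂x - ∂f_1/∂y = ∂(z*(3*x + y + 2*z))/∂x - ∂(x^2 - 2*x*y + y*z)/∂y = 2*x + 2*z
  coefficient of dx ∧ dz: ∂f_3/∂x - ∂f_1/∂z = ∂(z*(-2*x - 3*z))/∂x - ∂(x^2 - 2*x*y + y*z)/∂z = -y - 2*z
  coefficient of dy ∧ dz: ∂f_3/∂y - ∂f_2/∂z = ∂(z*(-2*x - 3*z))/∂y - ∂(z*(3*x + y + 2*z))/∂z = -3*x - y - 4*z
Assembling: d(omega) = (2*x + 2*z) dx ∧ dy + (-y - 2*z) dx ∧ dz + (-3*x - y - 4*z) dy ∧ dz.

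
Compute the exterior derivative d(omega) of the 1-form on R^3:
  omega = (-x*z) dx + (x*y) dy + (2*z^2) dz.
d(omega) = (y) dx ∧ dy + (x) dx ∧ dz

For a 1-form omega = sum_i f_i dx_i, the exterior derivative is
  d(omega) = sum_{i < j} (∂f_j/∂x_i - ∂f_i/∂x_j) dx_i ∧ dx_j.
  coefficient of dx ∧ dy: ∂f_2/∂x - ∂f_1/∂y = ∂(x*y)/∂x - ∂(-x*z)/∂y = y
  coefficient of dx ∧ dz: ∂f_3/∂x - ∂f_1/∂z = ∂(2*z^2)/∂x - ∂(-x*z)/∂z = x
Assembling: d(omega) = (y) dx ∧ dy + (x) dx ∧ dz.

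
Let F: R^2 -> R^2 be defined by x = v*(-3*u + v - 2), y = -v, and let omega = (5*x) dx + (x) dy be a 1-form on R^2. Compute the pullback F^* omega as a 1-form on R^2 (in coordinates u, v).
F^* omega = (15*v^2*(3*u - v + 2)) du + (v*(45*u^2 - 45*u*v + 63*u + 10*v^2 - 31*v + 22)) dv

Using F^*(f dg) = (f ∘ F) d(g ∘ F), substitute each coordinate x_i by F_i(u, v) in f_i, and replace dx_i by d F_i = (∂F_i/∂u) du + (∂F_i/∂v) dv.
  For the x component: f_1(F) = 5*v*(-3*u + v - 2); d F_1 = (-3*v) du + (-3*u + 2*v - 2) dv
  For the y component: f_2(F) = v*(-3*u + v - 2); d F_2 = (0) du + (-1) dv
Combining and collecting du, dv coefficients:
  coeff of du: 15*v^2*(3*u - v + 2)
  coeff of dv: v*(45*u^2 - 45*u*v + 63*u + 10*v^2 - 31*v + 22)
F^* omega = (15*v^2*(3*u - v + 2)) du + (v*(45*u^2 - 45*u*v + 63*u + 10*v^2 - 31*v + 22)) dv.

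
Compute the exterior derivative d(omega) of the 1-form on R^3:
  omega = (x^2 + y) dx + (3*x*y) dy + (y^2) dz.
d(omega) = (3*y - 1) dx ∧ dy + (2*y) dy ∧ dz

For a 1-form omega = sum_i f_i dx_i, the exterior derivative is
  d(omega) = sum_{i < j} (∂f_j/∂x_i - ∂f_i/∂x_j) dx_i ∧ dx_j.
  coefficient of dx ∧ dy: ∂f_2/∂x - ∂f_1/∂y = ∂(3*x*y)/∂x - ∂(x^2 + y)/∂y = 3*y - 1
  coefficient of dy ∧ dz: ∂f_3/∂y - ∂f_2/∂z = ∂(y^2)/∂y - ∂(3*x*y)/∂z = 2*y
Assembling: d(omega) = (3*y - 1) dx ∧ dy + (2*y) dy ∧ dz.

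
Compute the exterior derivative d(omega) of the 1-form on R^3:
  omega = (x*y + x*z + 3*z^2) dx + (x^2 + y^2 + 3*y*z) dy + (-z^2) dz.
d(omega) = (x) dx ∧ dy + (-x - 6*z) dx ∧ dz + (-3*y) dy ∧ dz

For a 1-form omega = sum_i f_i dx_i, the exterior derivative is
  d(omega) = sum_{i < j} (∂f_j/∂x_i - ∂f_i/∂x_j) dx_i ∧ dx_j.
  coefficient of dx ∧ dy: ∂f_2/∂x - ∂f_1/∂y = ∂(x^2 + y^2 + 3*y*z)/∂x - ∂(x*y + x*z + 3*z^2)/∂y = x
  coefficient of dx ∧ dz: ∂f_3/∂x - ∂f_1/∂z = ∂(-z^2)/∂x - ∂(x*y + x*z + 3*z^2)/∂z = -x - 6*z
  coefficient of dy ∧ dz: ∂f_3/∂y - ∂f_2/∂z = ∂(-z^2)/∂y - ∂(x^2 + y^2 + 3*y*z)/∂z = -3*y
Assembling: d(omega) = (x) dx ∧ dy + (-x - 6*z) dx ∧ dz + (-3*y) dy ∧ dz.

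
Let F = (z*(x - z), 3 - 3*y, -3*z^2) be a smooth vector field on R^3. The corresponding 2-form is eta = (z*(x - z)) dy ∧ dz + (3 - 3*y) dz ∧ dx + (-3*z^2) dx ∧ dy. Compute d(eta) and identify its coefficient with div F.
d(eta) = (-5*z - 3) dx ∧ dy ∧ dz; div F = -5*z - 3

For a 2-form in R^3 of the form above, applying d gives a 3-form with coefficient ∂P/∂x + ∂Q/∂y + ∂R/∂z:
  ∂P/∂x = z
  ∂Q/∂y = -3
  ∂R/∂z = -6*z
Sum = -5*z - 3, which is exactly div F.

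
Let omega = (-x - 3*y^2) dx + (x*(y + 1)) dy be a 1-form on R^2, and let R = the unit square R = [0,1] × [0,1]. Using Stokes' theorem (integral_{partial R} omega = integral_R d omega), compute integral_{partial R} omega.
integral_(partial R) omega = 9/2

Stokes: integral_partial_R omega = integral_R d omega with d omega = (∂Q/∂x - ∂P/∂y) dx ∧ dy.
  ∂Q/∂x = y + 1
  ∂P/∂y = -6*y
  integrand = ∂Q/∂x - ∂P/∂y = 7*y + 1.
Integrating over R: integral_0^1 integral_0^1 (7*y + 1) dx dy = 9/2.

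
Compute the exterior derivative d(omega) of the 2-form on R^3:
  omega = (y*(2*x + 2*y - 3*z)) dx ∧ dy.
d(omega) = (-3*y) dx ∧ dy ∧ dz

For a 2-form omega = sum_{i<j} g_{ij} dx_i ∧ dx_j, the exterior derivative is
  d(omega) = sum_{i<j} d(g_{ij}) ∧ dx_i ∧ dx_j = sum_{i<j, k} (∂g_{ij}/∂x_k) dx_k ∧ dx_i ∧ dx_j.
Expand each term, using dx_k ∧ dx_i ∧ dx_j = sgn(permutation) dx_{(a)} ∧ dx_{(b)} ∧ dx_{(c)} with (a < b < c) sorted:
  d(y*(2*x + 2*y - 3*z)) includes (∂/∂z)(y*(2*x + 2*y - 3*z)) dz = (-3*y) dz, which multiplied by dx ∧ dy gives (-3*y) dx ∧ dy ∧ dz
Collecting like 3-forms: d(omega) = (-3*y) dx ∧ dy ∧ dz.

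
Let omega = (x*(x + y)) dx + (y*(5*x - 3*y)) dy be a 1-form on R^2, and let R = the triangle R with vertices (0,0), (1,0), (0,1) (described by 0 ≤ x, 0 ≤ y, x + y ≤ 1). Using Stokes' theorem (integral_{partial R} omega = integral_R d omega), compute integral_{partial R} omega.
integral_(partial R) omega = 2/3

Stokes: integral_partial_R omega = integral_R d omega with d omega = (∂Q/∂x - ∂P/∂y) dx ∧ dy.
  ∂Q/∂x = 5*y
  ∂P/∂y = x
  integrand = ∂Q/∂x - ∂P/∂y = -x + 5*y.
Integrating over R: integral_0^1 integral_0^{1-x} (-x + 5*y) dy dx = 2/3.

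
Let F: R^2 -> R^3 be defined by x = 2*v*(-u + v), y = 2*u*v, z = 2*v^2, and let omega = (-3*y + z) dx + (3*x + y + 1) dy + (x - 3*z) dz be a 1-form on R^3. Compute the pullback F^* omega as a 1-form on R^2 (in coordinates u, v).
F^* omega = (2*v*(2*u*v + 4*v^2 + 1)) du + (4*u^2*v - 24*u*v^2 + 2*u - 8*v^3) dv

Using F^*(f dg) = (f ∘ F) d(g ∘ F), substitute each coordinate x_i by F_i(u, v) in f_i, and replace dx_i by d F_i = (∂F_i/∂u) du + (∂F_i/∂v) dv.
  For the x component: f_1(F) = 2*v*(-3*u + v); d F_1 = (-2*v) du + (-2*u + 4*v) dv
  For the y component: f_2(F) = -4*u*v + 6*v^2 + 1; d F_2 = (2*v) du + (2*u) dv
  For the z component: f_3(F) = 2*v*(-u - 2*v); d F_3 = (0) du + (4*v) dv
Combining and collecting du, dv coefficients:
  coeff of du: 2*v*(2*u*v + 4*v^2 + 1)
  coeff of dv: 4*u^2*v - 24*u*v^2 + 2*u - 8*v^3
F^* omega = (2*v*(2*u*v + 4*v^2 + 1)) du + (4*u^2*v - 24*u*v^2 + 2*u - 8*v^3) dv.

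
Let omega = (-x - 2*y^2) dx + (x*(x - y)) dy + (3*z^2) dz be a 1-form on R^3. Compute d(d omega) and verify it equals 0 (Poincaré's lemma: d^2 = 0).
d(d omega) = 0

Step 1: d omega = sum_{i<j} (∂f_j/∂x_i - ∂f_i/∂x_j) dx_i ∧ dx_j:
  coeff of dx ∧ dy: 2*x + 3*y
  coeff of dx ∧ dz: 0
  coeff of dy ∧ dz: 0
Step 2: Apply d again to each 2-form coefficient. The only possible 3-form in R^3 is dx ∧ dy ∧ dz, with coefficient
  ∂(coeff of dy∧dz)/∂x - ∂(coeff of dx∧dz)/∂y + ∂(coeff of dx∧dy)/∂z
  = ∂/∂x (0) - ∂/∂y (0) + ∂/∂z (2*x + 3*y).
Each of these terms simplifies to sums of mixed partials that cancel in pairs. The result is 0 (by equality of mixed partials for smooth functions — Schwarz / Clairaut).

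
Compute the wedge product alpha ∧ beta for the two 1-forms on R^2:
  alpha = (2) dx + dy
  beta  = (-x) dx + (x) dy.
alpha ∧ beta = (3*x) dx ∧ dy

Distribute the wedge, using dx_i ∧ dx_j = -dx_j ∧ dx_i and dx_i ∧ dx_i = 0. For each pair (i, j) with i < j, the coefficient of dx_i ∧ dx_j in alpha ∧ beta is (alpha_i * beta_j - alpha_j * beta_i). Collecting: alpha ∧ beta = (3*x) dx ∧ dy.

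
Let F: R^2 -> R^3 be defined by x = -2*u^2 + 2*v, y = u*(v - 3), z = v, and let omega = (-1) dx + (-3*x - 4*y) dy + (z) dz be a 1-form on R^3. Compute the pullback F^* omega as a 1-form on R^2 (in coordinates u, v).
F^* omega = (6*u^2*v - 18*u^2 - 4*u*v^2 + 24*u*v - 32*u - 6*v^2 + 18*v) du + (6*u^3 - 4*u^2*v + 12*u^2 - 6*u*v + v - 2) dv

Using F^*(f dg) = (f ∘ F) d(g ∘ F), substitute each coordinate x_i by F_i(u, v) in f_i, and replace dx_i by d F_i = (∂F_i/∂u) du + (∂F_i/∂v) dv.
  For the x component: f_1(F) = -1; d F_1 = (-4*u) du + (2) dv
  For the y component: f_2(F) = 6*u^2 - 4*u*v + 12*u - 6*v; d F_2 = (v - 3) du + (u) dv
  For the z component: f_3(F) = v; d F_3 = (0) du + (1) dv
Combining and collecting du, dv coefficients:
  coeff of du: 6*u^2*v - 18*u^2 - 4*u*v^2 + 24*u*v - 32*u - 6*v^2 + 18*v
  coeff of dv: 6*u^3 - 4*u^2*v + 12*u^2 - 6*u*v + v - 2
F^* omega = (6*u^2*v - 18*u^2 - 4*u*v^2 + 24*u*v - 32*u - 6*v^2 + 18*v) du + (6*u^3 - 4*u^2*v + 12*u^2 - 6*u*v + v - 2) dv.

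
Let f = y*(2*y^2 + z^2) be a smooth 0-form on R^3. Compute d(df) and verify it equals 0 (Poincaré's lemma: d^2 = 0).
d(df) = 0

Step 1: df = sum_i (∂f/∂x_i) dx_i = (0) dx + (6*y^2 + z^2) dy + (2*y*z) dz.
Step 2: Apply d again. Using the 1-form formula, the coefficient of dx ∧ dy in d(df) is ∂^2 f/∂x ∂y - ∂^2 f/∂y ∂x = (0) - (0) = 0 (equality of mixed partials for smooth f).
Similarly for dx ∧ dz and dy ∧ dz — all coefficients vanish. So d(df) = 0.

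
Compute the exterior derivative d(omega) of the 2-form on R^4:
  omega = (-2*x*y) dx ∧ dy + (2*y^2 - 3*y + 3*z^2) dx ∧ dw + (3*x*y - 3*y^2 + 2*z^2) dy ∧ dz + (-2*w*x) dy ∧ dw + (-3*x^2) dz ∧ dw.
d(omega) = (-2*w - 4*y + 3) dx ∧ dy ∧ dw + (-6*x - 6*z) dx ∧ dz ∧ dw + (3*y) dx ∧ dy ∧ dz

For a 2-form omega = sum_{i<j} g_{ij} dx_i ∧ dx_j, the exterior derivative is
  d(omega) = sum_{i<j} d(g_{ij}) ∧ dx_i ∧ dx_j = sum_{i<j, k} (∂g_{ij}/∂x_k) dx_k ∧ dx_i ∧ dx_j.
Expand each term, using dx_k ∧ dx_i ∧ dx_j = sgn(permutation) dx_{(a)} ∧ dx_{(b)} ∧ dx_{(c)} with (a < b < c) sorted:
  d(2*y^2 - 3*y + 3*z^2) includes (∂/∂y)(2*y^2 - 3*y + 3*z^2) dy = (4*y - 3) dy, which multiplied by dx ∧ dw gives (3 - 4*y) dx ∧ dy ∧ dw
  d(2*y^2 - 3*y + 3*z^2) includes (∂/∂z)(2*y^2 - 3*y + 3*z^2) dz = (6*z) dz, which multiplied by dx ∧ dw gives (-6*z) dx ∧ dz ∧ dw
  d(3*x*y - 3*y^2 + 2*z^2) includes (∂/∂x)(3*x*y - 3*y^2 + 2*z^2) dx = (3*y) dx, which multiplied by dy ∧ dz gives (3*y) dx ∧ dy ∧ dz
  d(-2*w*x) includes (∂/∂x)(-2*w*x) dx = (-2*w) dx, which multiplied by dy ∧ dw gives (-2*w) dx ∧ dy ∧ dw
  d(-3*x^2) includes (∂/∂x)(-3*x^2) dx = (-6*x) dx, which multiplied by dz ∧ dw gives (-6*x) dx ∧ dz ∧ dw
Collecting like 3-forms: d(omega) = (-2*w - 4*y + 3) dx ∧ dy ∧ dw + (-6*x - 6*z) dx ∧ dz ∧ dw + (3*y) dx ∧ dy ∧ dz.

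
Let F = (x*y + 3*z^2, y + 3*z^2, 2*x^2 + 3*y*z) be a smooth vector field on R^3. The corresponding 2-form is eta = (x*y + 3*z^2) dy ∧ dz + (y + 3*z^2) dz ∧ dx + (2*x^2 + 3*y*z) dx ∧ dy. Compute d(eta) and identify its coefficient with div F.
d(eta) = (4*y + 1) dx ∧ dy ∧ dz; div F = 4*y + 1

For a 2-form in R^3 of the form above, applying d gives a 3-form with coefficient ∂P/∂x + ∂Q/∂y + ∂R/∂z:
  ∂P/∂x = y
  ∂Q/∂y = 1
  ∂R/∂z = 3*y
Sum = 4*y + 1, which is exactly div F.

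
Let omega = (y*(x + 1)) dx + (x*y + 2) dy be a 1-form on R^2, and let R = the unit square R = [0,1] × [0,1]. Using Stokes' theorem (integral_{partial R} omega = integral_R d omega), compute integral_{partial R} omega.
integral_(partial R) omega = -1

Stokes: integral_partial_R omega = integral_R d omega with d omega = (∂Q/∂x - ∂P/∂y) dx ∧ dy.
  ∂Q/∂x = y
  ∂P/∂y = x + 1
  integrand = ∂Q/∂x - ∂P/∂y = -x + y - 1.
Integrating over R: integral_0^1 integral_0^1 (-x + y - 1) dx dy = -1.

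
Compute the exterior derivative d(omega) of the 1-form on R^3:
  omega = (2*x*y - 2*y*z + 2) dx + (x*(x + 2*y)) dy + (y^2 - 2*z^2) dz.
d(omega) = (2*y + 2*z) dx ∧ dy + (2*y) dx ∧ dz + (2*y) dy ∧ dz

For a 1-form omega = sum_i f_i dx_i, the exterior derivative is
  d(omega) = sum_{i < j} (∂f_j/∂x_i - ∂f_i/∂x_j) dx_i ∧ dx_j.
  coefficient of dx ∧ dy: ∂f_2/∂x - ∂f_1/∂y = ∂(x*(x + 2*y))/∂x - ∂(2*x*y - 2*y*z + 2)/∂y = 2*y + 2*z
  coefficient of dx ∧ dz: ∂f_3/∂x - ∂f_1/∂z = ∂(y^2 - 2*z^2)/∂x - ∂(2*x*y - 2*y*z + 2)/∂z = 2*y
  coefficient of dy ∧ dz: ∂f_3/∂y - ∂f_2/∂z = ∂(y^2 - 2*z^2)/∂y - ∂(x*(x + 2*y))/∂z = 2*y
Assembling: d(omega) = (2*y + 2*z) dx ∧ dy + (2*y) dx ∧ dz + (2*y) dy ∧ dz.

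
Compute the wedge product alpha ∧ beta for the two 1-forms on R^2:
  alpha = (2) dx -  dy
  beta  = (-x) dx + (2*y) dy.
alpha ∧ beta = (-x + 4*y) dx ∧ dy

Distribute the wedge, using dx_i ∧ dx_j = -dx_j ∧ dx_i and dx_i ∧ dx_i = 0. For each pair (i, j) with i < j, the coefficient of dx_i ∧ dx_j in alpha ∧ beta is (alpha_i * beta_j - alpha_j * beta_i). Collecting: alpha ∧ beta = (-x + 4*y) dx ∧ dy.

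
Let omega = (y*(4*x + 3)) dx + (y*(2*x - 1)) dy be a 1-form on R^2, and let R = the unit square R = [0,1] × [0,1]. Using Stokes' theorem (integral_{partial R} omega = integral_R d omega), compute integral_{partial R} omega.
integral_(partial R) omega = -4

Stokes: integral_partial_R omega = integral_R d omega with d omega = (∂Q/∂x - ∂P/∂y) dx ∧ dy.
  ∂Q/∂x = 2*y
  ∂P/∂y = 4*x + 3
  integrand = ∂Q/∂x - ∂P/∂y = -4*x + 2*y - 3.
Integrating over R: integral_0^1 integral_0^1 (-4*x + 2*y - 3) dx dy = -4.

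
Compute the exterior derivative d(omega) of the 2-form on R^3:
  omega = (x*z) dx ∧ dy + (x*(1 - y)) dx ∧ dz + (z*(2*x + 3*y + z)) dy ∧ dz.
d(omega) = (2*x + 2*z) dx ∧ dy ∧ dz

For a 2-form omega = sum_{i<j} g_{ij} dx_i ∧ dx_j, the exterior derivative is
  d(omega) = sum_{i<j} d(g_{ij}) ∧ dx_i ∧ dx_j = sum_{i<j, k} (∂g_{ij}/∂x_k) dx_k ∧ dx_i ∧ dx_j.
Expand each term, using dx_k ∧ dx_i ∧ dx_j = sgn(permutation) dx_{(a)} ∧ dx_{(b)} ∧ dx_{(c)} with (a < b < c) sorted:
  d(x*z) includes (∂/∂z)(x*z) dz = (x) dz, which multiplied by dx ∧ dy gives (x) dx ∧ dy ∧ dz
  d(x*(1 - y)) includes (∂/∂y)(x*(1 - y)) dy = (-x) dy, which multiplied by dx ∧ dz gives (x) dx ∧ dy ∧ dz
  d(z*(2*x + 3*y + z)) includes (∂/∂x)(z*(2*x + 3*y + z)) dx = (2*z) dx, which multiplied by dy ∧ dz gives (2*z) dx ∧ dy ∧ dz
Collecting like 3-forms: d(omega) = (2*x + 2*z) dx ∧ dy ∧ dz.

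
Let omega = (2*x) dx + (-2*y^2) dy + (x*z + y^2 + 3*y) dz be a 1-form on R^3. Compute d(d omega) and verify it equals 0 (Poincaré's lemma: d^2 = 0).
d(d omega) = 0

Step 1: d omega = sum_{i<j} (∂f_j/∂x_i - ∂f_i/∂x_j) dx_i ∧ dx_j:
  coeff of dx ∧ dy: 0
  coeff of dx ∧ dz: z
  coeff of dy ∧ dz: 2*y + 3
Step 2: Apply d again to each 2-form coefficient. The only possible 3-form in R^3 is dx ∧ dy ∧ dz, with coefficient
  ∂(coeff of dy∧dz)/∂x - ∂(coeff of dx∧dz)/∂y + ∂(coeff of dx∧dy)/∂z
  = ∂/∂x (2*y + 3) - ∂/∂y (z) + ∂/∂z (0).
Each of these terms simplifies to sums of mixed partials that cancel in pairs. The result is 0 (by equality of mixed partials for smooth functions — Schwarz / Clairaut).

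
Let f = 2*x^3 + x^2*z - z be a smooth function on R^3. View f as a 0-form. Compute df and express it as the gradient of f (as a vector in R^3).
df = (2*x*(3*x + z)) dx + (0) dy + (x^2 - 1) dz; grad f = (2*x*(3*x + z), 0, x^2 - 1)

For a 0-form f, d f = (∂f/∂x) dx + (∂f/∂y) dy + (∂f/∂z) dz. The components of the vector representation are exactly the entries of grad f in Cartesian coordinates:
  ∂f/∂x = 2*x*(3*x + z)
  ∂f/∂y = 0
  ∂f/∂z = x^2 - 1.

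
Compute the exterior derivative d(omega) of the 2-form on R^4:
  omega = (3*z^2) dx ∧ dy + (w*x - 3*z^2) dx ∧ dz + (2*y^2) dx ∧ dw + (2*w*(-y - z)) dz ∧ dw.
d(omega) = (6*z) dx ∧ dy ∧ dz + (x) dx ∧ dz ∧ dw + (-4*y) dx ∧ dy ∧ dw + (-2*w) dy ∧ dz ∧ dw

For a 2-form omega = sum_{i<j} g_{ij} dx_i ∧ dx_j, the exterior derivative is
  d(omega) = sum_{i<j} d(g_{ij}) ∧ dx_i ∧ dx_j = sum_{i<j, k} (∂g_{ij}/∂x_k) dx_k ∧ dx_i ∧ dx_j.
Expand each term, using dx_k ∧ dx_i ∧ dx_j = sgn(permutation) dx_{(a)} ∧ dx_{(b)} ∧ dx_{(c)} with (a < b < c) sorted:
  d(3*z^2) includes (∂/∂z)(3*z^2) dz = (6*z) dz, which multiplied by dx ∧ dy gives (6*z) dx ∧ dy ∧ dz
  d(w*x - 3*z^2) includes (∂/∂w)(w*x - 3*z^2) dw = (x) dw, which multiplied by dx ∧ dz gives (x) dx ∧ dz ∧ dw
  d(2*y^2) includes (∂/∂y)(2*y^2) dy = (4*y) dy, which multiplied by dx ∧ dw gives (-4*y) dx ∧ dy ∧ dw
  d(2*w*(-y - z)) includes (∂/∂y)(2*w*(-y - z)) dy = (-2*w) dy, which multiplied by dz ∧ dw gives (-2*w) dy ∧ dz ∧ dw
Collecting like 3-forms: d(omega) = (6*z) dx ∧ dy ∧ dz + (x) dx ∧ dz ∧ dw + (-4*y) dx ∧ dy ∧ dw + (-2*w) dy ∧ dz ∧ dw.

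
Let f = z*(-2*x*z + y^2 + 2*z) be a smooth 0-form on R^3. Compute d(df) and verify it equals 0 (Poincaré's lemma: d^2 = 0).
d(df) = 0

Step 1: df = sum_i (∂f/∂x_i) dx_i = (-2*z^2) dx + (2*y*z) dy + (-4*x*z + y^2 + 4*z) dz.
Step 2: Apply d again. Using the 1-form formula, the coefficient of dx ∧ dy in d(df) is ∂^2 f/∂x ∂y - ∂^2 f/∂y ∂x = (0) - (0) = 0 (equality of mixed partials for smooth f).
Similarly for dx ∧ dz and dy ∧ dz — all coefficients vanish. So d(df) = 0.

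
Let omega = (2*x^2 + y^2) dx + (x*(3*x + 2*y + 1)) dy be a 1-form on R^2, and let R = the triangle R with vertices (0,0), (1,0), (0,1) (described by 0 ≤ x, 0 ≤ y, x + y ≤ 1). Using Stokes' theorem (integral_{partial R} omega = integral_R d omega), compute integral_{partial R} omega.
integral_(partial R) omega = 3/2

Stokes: integral_partial_R omega = integral_R d omega with d omega = (∂Q/∂x - ∂P/∂y) dx ∧ dy.
  ∂Q/∂x = 6*x + 2*y + 1
  ∂P/∂y = 2*y
  integrand = ∂Q/∂x - ∂P/∂y = 6*x + 1.
Integrating over R: integral_0^1 integral_0^{1-x} (6*x + 1) dy dx = 3/2.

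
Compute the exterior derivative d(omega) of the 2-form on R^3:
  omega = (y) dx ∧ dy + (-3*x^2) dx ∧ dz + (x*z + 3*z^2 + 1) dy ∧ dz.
d(omega) = (z) dx ∧ dy ∧ dz

For a 2-form omega = sum_{i<j} g_{ij} dx_i ∧ dx_j, the exterior derivative is
  d(omega) = sum_{i<j} d(g_{ij}) ∧ dx_i ∧ dx_j = sum_{i<j, k} (∂g_{ij}/∂x_k) dx_k ∧ dx_i ∧ dx_j.
Expand each term, using dx_k ∧ dx_i ∧ dx_j = sgn(permutation) dx_{(a)} ∧ dx_{(b)} ∧ dx_{(c)} with (a < b < c) sorted:
  d(x*z + 3*z^2 + 1) includes (∂/∂x)(x*z + 3*z^2 + 1) dx = (z) dx, which multiplied by dy ∧ dz gives (z) dx ∧ dy ∧ dz
Collecting like 3-forms: d(omega) = (z) dx ∧ dy ∧ dz.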